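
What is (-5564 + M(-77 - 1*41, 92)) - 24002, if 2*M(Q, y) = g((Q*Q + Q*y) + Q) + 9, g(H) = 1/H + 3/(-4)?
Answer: -348830123/11800 ≈ -29562.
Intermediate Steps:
g(H) = -¾ + 1/H (g(H) = 1/H + 3*(-¼) = 1/H - ¾ = -¾ + 1/H)
M(Q, y) = 33/8 + 1/(2*(Q + Q² + Q*y)) (M(Q, y) = ((-¾ + 1/((Q*Q + Q*y) + Q)) + 9)/2 = ((-¾ + 1/((Q² + Q*y) + Q)) + 9)/2 = ((-¾ + 1/(Q + Q² + Q*y)) + 9)/2 = (33/4 + 1/(Q + Q² + Q*y))/2 = 33/8 + 1/(2*(Q + Q² + Q*y)))
(-5564 + M(-77 - 1*41, 92)) - 24002 = (-5564 + (4 + 33*(-77 - 1*41)*(1 + (-77 - 1*41) + 92))/(8*(-77 - 1*41)*(1 + (-77 - 1*41) + 92))) - 24002 = (-5564 + (4 + 33*(-77 - 41)*(1 + (-77 - 41) + 92))/(8*(-77 - 41)*(1 + (-77 - 41) + 92))) - 24002 = (-5564 + (⅛)*(4 + 33*(-118)*(1 - 118 + 92))/(-118*(1 - 118 + 92))) - 24002 = (-5564 + (⅛)*(-1/118)*(4 + 33*(-118)*(-25))/(-25)) - 24002 = (-5564 + (⅛)*(-1/118)*(-1/25)*(4 + 97350)) - 24002 = (-5564 + (⅛)*(-1/118)*(-1/25)*97354) - 24002 = (-5564 + 48677/11800) - 24002 = -65606523/11800 - 24002 = -348830123/11800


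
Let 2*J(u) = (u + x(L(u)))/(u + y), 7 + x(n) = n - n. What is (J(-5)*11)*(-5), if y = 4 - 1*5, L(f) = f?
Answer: -55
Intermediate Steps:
x(n) = -7 (x(n) = -7 + (n - n) = -7 + 0 = -7)
y = -1 (y = 4 - 5 = -1)
J(u) = (-7 + u)/(2*(-1 + u)) (J(u) = ((u - 7)/(u - 1))/2 = ((-7 + u)/(-1 + u))/2 = (-7 + u)/(2*(-1 + u)))
(J(-5)*11)*(-5) = (((-7 - 5)/(2*(-1 - 5)))*11)*(-5) = (((½)*(-12)/(-6))*11)*(-5) = (((½)*(-⅙)*(-12))*11)*(-5) = (1*11)*(-5) = 11*(-5) = -55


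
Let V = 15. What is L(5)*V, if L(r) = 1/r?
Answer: 3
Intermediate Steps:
L(5)*V = 15/5 = (1/5)*15 = 3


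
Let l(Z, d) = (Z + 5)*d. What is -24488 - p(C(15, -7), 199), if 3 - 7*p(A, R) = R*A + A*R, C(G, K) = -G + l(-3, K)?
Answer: -182961/7 ≈ -26137.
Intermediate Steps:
l(Z, d) = d*(5 + Z) (l(Z, d) = (5 + Z)*d = d*(5 + Z))
C(G, K) = -G + 2*K (C(G, K) = -G + K*(5 - 3) = -G + K*2 = -G + 2*K)
p(A, R) = 3/7 - 2*A*R/7 (p(A, R) = 3/7 - (R*A + A*R)/7 = 3/7 - (A*R + A*R)/7 = 3/7 - 2*A*R/7)
-24488 - p(C(15, -7), 199) = -24488 - (3/7 - 2/7*(-1*15 + 2*(-7))*199) = -24488 - (3/7 - 2/7*(-15 - 14)*199) = -24488 - (3/7 - 2/7*(-29)*199) = -24488 - (3/7 + 11542/7) = -24488 - 1*11545/7 = -24488 - 11545/7 = -182961/7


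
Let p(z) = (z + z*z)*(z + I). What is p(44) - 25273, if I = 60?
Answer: 180647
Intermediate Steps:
p(z) = (60 + z)*(z + z**2) (p(z) = (z + z*z)*(z + 60) = (z + z**2)*(60 + z) = (60 + z)*(z + z**2))
p(44) - 25273 = 44*(60 + 44**2 + 61*44) - 25273 = 44*(60 + 1936 + 2684) - 25273 = 44*4680 - 25273 = 205920 - 25273 = 180647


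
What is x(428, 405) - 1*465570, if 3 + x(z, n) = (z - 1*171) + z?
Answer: -464888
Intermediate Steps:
x(z, n) = -174 + 2*z (x(z, n) = -3 + ((z - 1*171) + z) = -3 + ((z - 171) + z) = -3 + ((-171 + z) + z) = -3 + (-171 + 2*z) = -174 + 2*z)
x(428, 405) - 1*465570 = (-174 + 2*428) - 1*465570 = (-174 + 856) - 465570 = 682 - 465570 = -464888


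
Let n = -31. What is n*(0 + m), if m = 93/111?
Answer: -961/37 ≈ -25.973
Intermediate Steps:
m = 31/37 (m = 93*(1/111) = 31/37 ≈ 0.83784)
n*(0 + m) = -31*(0 + 31/37) = -31*31/37 = -961/37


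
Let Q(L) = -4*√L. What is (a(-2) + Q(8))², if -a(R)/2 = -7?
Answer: 324 - 224*√2 ≈ 7.2162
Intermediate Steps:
a(R) = 14 (a(R) = -2*(-7) = 14)
(a(-2) + Q(8))² = (14 - 8*√2)²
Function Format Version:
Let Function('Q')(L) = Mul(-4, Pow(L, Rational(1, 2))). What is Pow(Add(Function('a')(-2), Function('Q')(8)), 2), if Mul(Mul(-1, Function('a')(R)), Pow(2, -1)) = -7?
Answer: Add(324, Mul(-224, Pow(2, Rational(1, 2)))) ≈ 7.2162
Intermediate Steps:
Function('a')(R) = 14 (Function('a')(R) = Mul(-2, -7) = 14)
Pow(Add(Function('a')(-2), Function('Q')(8)), 2) = Pow(Add(14, Mul(-4, Pow(8, Rational(1, 2)))), 2) = Pow(Add(14, Mul(-4, Mul(2, Pow(2, Rational(1, 2))))), 2) = Pow(Add(14, Mul(-8, Pow(2, Rational(1, 2)))), 2)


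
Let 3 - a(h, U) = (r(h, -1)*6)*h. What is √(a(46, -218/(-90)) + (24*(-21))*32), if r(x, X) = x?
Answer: I*√28821 ≈ 169.77*I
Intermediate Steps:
a(h, U) = 3 - 6*h² (a(h, U) = 3 - h*6*h = 3 - 6*h*h = 3 - 6*h²)
√(a(46, -218/(-90)) + (24*(-21))*32) = √((3 - 6*46²) + (24*(-21))*32) = √((3 - 6*2116) - 504*32) = √((3 - 12696) - 16128) = √(-12693 - 16128) = √(-28821) = I*√28821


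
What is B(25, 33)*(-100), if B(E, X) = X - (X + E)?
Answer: 2500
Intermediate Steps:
B(E, X) = -E (B(E, X) = X - (E + X) = X + (-E - X) = -E)
B(25, 33)*(-100) = -1*25*(-100) = -25*(-100) = 2500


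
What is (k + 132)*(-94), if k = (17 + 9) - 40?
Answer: -11092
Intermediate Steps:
k = -14 (k = 26 - 40 = -14)
(k + 132)*(-94) = (-14 + 132)*(-94) = 118*(-94) = -11092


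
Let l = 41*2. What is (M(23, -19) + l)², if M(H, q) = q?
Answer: 3969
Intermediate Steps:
l = 82
(M(23, -19) + l)² = (-19 + 82)² = 63² = 3969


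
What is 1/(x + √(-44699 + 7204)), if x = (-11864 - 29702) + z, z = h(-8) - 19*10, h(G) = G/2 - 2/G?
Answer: -668156/27902627441 - 16*I*√37495/27902627441 ≈ -2.3946e-5 - 1.1104e-7*I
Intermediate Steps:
h(G) = G/2 - 2/G (h(G) = G*(½) - 2/G = G/2 - 2/G)
z = -775/4 (z = ((½)*(-8) - 2/(-8)) - 19*10 = (-4 - 2*(-⅛)) - 190 = (-4 + ¼) - 190 = -15/4 - 190 = -775/4 ≈ -193.75)
x = -167039/4 (x = (-11864 - 29702) - 775/4 = -41566 - 775/4 = -167039/4 ≈ -41760.)
1/(x + √(-44699 + 7204)) = 1/(-167039/4 + √(-44699 + 7204)) = 1/(-167039/4 + √(-37495)) = 1/(-167039/4 + I*√37495)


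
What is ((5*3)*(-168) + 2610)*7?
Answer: 630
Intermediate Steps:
((5*3)*(-168) + 2610)*7 = (15*(-168) + 2610)*7 = (-2520 + 2610)*7 = 90*7 = 630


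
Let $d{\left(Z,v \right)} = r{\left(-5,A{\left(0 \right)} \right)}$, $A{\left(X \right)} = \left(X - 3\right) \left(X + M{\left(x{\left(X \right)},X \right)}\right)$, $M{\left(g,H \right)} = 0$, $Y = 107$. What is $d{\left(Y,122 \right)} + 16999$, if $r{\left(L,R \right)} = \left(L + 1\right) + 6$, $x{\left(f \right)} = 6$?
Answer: $17001$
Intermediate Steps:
$A{\left(X \right)} = X \left(-3 + X\right)$ ($A{\left(X \right)} = \left(X - 3\right) \left(X + 0\right) = \left(-3 + X\right) X = X \left(-3 + X\right)$)
$r{\left(L,R \right)} = 7 + L$ ($r{\left(L,R \right)} = \left(1 + L\right) + 6 = 7 + L$)
$d{\left(Z,v \right)} = 2$ ($d{\left(Z,v \right)} = 7 - 5 = 2$)
$d{\left(Y,122 \right)} + 16999 = 2 + 16999 = 17001$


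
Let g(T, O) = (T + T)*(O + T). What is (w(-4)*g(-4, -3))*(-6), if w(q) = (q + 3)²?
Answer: -336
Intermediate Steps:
g(T, O) = 2*T*(O + T) (g(T, O) = (2*T)*(O + T) = 2*T*(O + T))
w(q) = (3 + q)²
(w(-4)*g(-4, -3))*(-6) = ((3 - 4)²*(2*(-4)*(-3 - 4)))*(-6) = ((-1)²*(2*(-4)*(-7)))*(-6) = (1*56)*(-6) = 56*(-6) = -336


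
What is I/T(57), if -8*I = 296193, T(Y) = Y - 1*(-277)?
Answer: -296193/2672 ≈ -110.85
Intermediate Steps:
T(Y) = 277 + Y (T(Y) = Y + 277 = 277 + Y)
I = -296193/8 (I = -⅛*296193 = -296193/8 ≈ -37024.)
I/T(57) = -296193/(8*(277 + 57)) = -296193/8/334 = -296193/8*1/334 = -296193/2672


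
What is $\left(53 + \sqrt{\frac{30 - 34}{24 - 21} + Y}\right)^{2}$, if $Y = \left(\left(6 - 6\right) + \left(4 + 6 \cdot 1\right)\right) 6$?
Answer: $\frac{8603}{3} + \frac{424 \sqrt{33}}{3} \approx 3679.6$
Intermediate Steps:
$Y = 60$ ($Y = \left(\left(6 - 6\right) + \left(4 + 6\right)\right) 6 = \left(0 + 10\right) 6 = 10 \cdot 6 = 60$)
$\left(53 + \sqrt{\frac{30 - 34}{24 - 21} + Y}\right)^{2} = \left(53 + \sqrt{\frac{30 - 34}{24 - 21} + 60}\right)^{2} = \left(53 + \sqrt{- \frac{4}{3} + 60}\right)^{2} = \left(53 + \sqrt{\frac{176}{3}}\right)^{2} = \left(53 + \frac{4 \sqrt{33}}{3}\right)^{2}$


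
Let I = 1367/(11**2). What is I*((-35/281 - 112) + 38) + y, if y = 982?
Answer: 4915739/34001 ≈ 144.58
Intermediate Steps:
I = 1367/121 ≈ 11.298
I*((-35/281 - 112) + 38) + y = 1367*((-35/281 - 112) + 38)/121 + 982 = 1367*(-31507/281 + 38)/121 + 982 = (1367/121)*(-20829/281) + 982 = -28473243/34001 + 982 = 4915739/34001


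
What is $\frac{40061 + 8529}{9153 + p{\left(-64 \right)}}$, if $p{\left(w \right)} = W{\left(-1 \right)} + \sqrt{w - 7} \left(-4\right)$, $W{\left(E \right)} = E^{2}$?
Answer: $\frac{2586005}{487191} + \frac{1130 i \sqrt{71}}{487191} \approx 5.308 + 0.019544 i$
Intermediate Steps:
$p{\left(w \right)} = 1 - 4 \sqrt{-7 + w}$ ($p{\left(w \right)} = \left(-1\right)^{2} + \sqrt{w - 7} \left(-4\right) = 1 + \sqrt{-7 + w} \left(-4\right) = 1 - 4 \sqrt{-7 + w}$)
$\frac{40061 + 8529}{9153 + p{\left(-64 \right)}} = \frac{40061 + 8529}{9153 + \left(1 - 4 \sqrt{-7 - 64}\right)} = \frac{48590}{9153 + \left(1 - 4 \sqrt{-71}\right)} = \frac{48590}{9153 + \left(1 - 4 i \sqrt{71}\right)} = \frac{48590}{9154 - 4 i \sqrt{71}}$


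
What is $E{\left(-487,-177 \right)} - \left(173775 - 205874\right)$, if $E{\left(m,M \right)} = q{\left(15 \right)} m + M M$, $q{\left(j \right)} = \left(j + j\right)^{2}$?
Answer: $-374872$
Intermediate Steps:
$q{\left(j \right)} = 4 j^{2}$ ($q{\left(j \right)} = \left(2 j\right)^{2} = 4 j^{2}$)
$E{\left(m,M \right)} = M^{2} + 900 m$ ($E{\left(m,M \right)} = 4 \cdot 15^{2} m + M M = 4 \cdot 225 m + M^{2} = 900 m + M^{2} = M^{2} + 900 m$)
$E{\left(-487,-177 \right)} - \left(173775 - 205874\right) = \left(\left(-177\right)^{2} + 900 \left(-487\right)\right) - \left(173775 - 205874\right) = \left(31329 - 438300\right) - \left(173775 - 205874\right) = -406971 - -32099 = -406971 + 32099 = -374872$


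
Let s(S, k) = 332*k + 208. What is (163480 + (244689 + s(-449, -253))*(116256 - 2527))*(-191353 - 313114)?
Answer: -9231379508371303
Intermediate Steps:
s(S, k) = 208 + 332*k
(163480 + (244689 + s(-449, -253))*(116256 - 2527))*(-191353 - 313114) = (163480 + (244689 + (208 + 332*(-253)))*(116256 - 2527))*(-191353 - 313114) = (163480 + (244689 + (208 - 83996))*113729)*(-504467) = (163480 + (244689 - 83788)*113729)*(-504467) = (163480 + 160901*113729)*(-504467) = (163480 + 18299109829)*(-504467) = 18299273309*(-504467) = -9231379508371303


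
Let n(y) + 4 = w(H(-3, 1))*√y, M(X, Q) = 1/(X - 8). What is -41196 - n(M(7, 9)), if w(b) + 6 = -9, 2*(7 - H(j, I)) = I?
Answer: -41192 + 15*I ≈ -41192.0 + 15.0*I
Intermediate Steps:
H(j, I) = 7 - I/2
w(b) = -15 (w(b) = -6 - 9 = -15)
M(X, Q) = 1/(-8 + X)
n(y) = -4 - 15*√y
-41196 - n(M(7, 9)) = -41196 - (-4 - 15*I) = -41196 + (4 + 15*I) = -41192 + 15*I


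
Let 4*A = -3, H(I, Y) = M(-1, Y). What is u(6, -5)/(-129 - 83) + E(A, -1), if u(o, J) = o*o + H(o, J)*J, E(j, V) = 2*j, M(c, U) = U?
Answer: -379/212 ≈ -1.7877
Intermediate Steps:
H(I, Y) = Y
A = -¾ (A = (¼)*(-3) = -¾ ≈ -0.75000)
u(o, J) = J² + o² (u(o, J) = o*o + J*J = o² + J² = J² + o²)
u(6, -5)/(-129 - 83) + E(A, -1) = ((-5)² + 6²)/(-129 - 83) + 2*(-¾) = (25 + 36)/(-212) - 3/2 = 61*(-1/212) - 3/2 = -61/212 - 3/2 = -379/212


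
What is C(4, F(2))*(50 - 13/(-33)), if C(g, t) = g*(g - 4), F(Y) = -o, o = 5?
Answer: 0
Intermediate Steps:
F(Y) = -5 (F(Y) = -1*5 = -5)
C(g, t) = g*(-4 + g)
C(4, F(2))*(50 - 13/(-33)) = (4*(-4 + 4))*(50 - 13/(-33)) = (4*0)*(50 - 13*(-1/33)) = 0*(50 + 13/33) = 0*(1663/33) = 0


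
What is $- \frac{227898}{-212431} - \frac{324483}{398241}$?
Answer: $\frac{7276026415}{28199577957} \approx 0.25802$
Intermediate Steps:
$- \frac{227898}{-212431} - \frac{324483}{398241} = \left(-227898\right) \left(- \frac{1}{212431}\right) - \frac{108161}{132747} = \frac{227898}{212431} - \frac{108161}{132747} = \frac{7276026415}{28199577957}$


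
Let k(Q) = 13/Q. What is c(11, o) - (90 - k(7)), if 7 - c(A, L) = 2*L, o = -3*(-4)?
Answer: -736/7 ≈ -105.14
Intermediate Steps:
o = 12
c(A, L) = 7 - 2*L
c(11, o) - (90 - k(7)) = (7 - 2*12) - (90 - 13/7) = (7 - 24) - (90 - 13/7) = -17 - (90 - 1*13/7) = -17 - (90 - 13/7) = -17 - 1*617/7 = -17 - 617/7 = -736/7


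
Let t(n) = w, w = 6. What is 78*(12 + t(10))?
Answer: 1404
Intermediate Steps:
t(n) = 6
78*(12 + t(10)) = 78*(12 + 6) = 78*18 = 1404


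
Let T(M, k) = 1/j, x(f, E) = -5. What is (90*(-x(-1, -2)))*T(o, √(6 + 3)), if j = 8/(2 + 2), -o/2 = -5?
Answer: 225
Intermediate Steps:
o = 10 (o = -2*(-5) = 10)
j = 2 (j = 8/4 = 8*(¼) = 2)
T(M, k) = ½ (T(M, k) = 1/2 = ½)
(90*(-x(-1, -2)))*T(o, √(6 + 3)) = (90*(-(-5)))*(½) = (90*(-1*(-5)))*(½) = (90*5)*(½) = 450*(½) = 225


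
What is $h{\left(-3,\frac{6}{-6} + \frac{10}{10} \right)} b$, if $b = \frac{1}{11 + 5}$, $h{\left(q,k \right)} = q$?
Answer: $- \frac{3}{16} \approx -0.1875$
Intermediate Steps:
$b = \frac{1}{16} \approx 0.0625$
$h{\left(-3,\frac{6}{-6} + \frac{10}{10} \right)} b = \left(-3\right) \frac{1}{16} = - \frac{3}{16}$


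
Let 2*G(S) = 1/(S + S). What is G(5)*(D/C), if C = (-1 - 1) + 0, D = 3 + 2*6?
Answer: -3/8 ≈ -0.37500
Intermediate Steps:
G(S) = 1/(4*S) (G(S) = 1/(2*(S + S)) = 1/(2*((2*S))) = (1/(2*S))/2 = 1/(4*S))
D = 15 (D = 3 + 12 = 15)
C = -2 (C = -2 + 0 = -2)
G(5)*(D/C) = ((1/4)/5)*(15/(-2)) = ((1/4)*(1/5))*(15*(-1/2)) = (1/20)*(-15/2) = -3/8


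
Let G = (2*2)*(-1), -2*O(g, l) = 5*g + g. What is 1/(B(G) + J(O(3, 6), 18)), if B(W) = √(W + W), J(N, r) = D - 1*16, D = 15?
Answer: -⅑ - 2*I*√2/9 ≈ -0.11111 - 0.31427*I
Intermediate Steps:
O(g, l) = -3*g (O(g, l) = -(5*g + g)/2 = -3*g)
J(N, r) = -1 (J(N, r) = 15 - 1*16 = 15 - 16 = -1)
G = -4 (G = 4*(-1) = -4)
B(W) = √2*√W (B(W) = √(2*W) = √2*√W)
1/(B(G) + J(O(3, 6), 18)) = 1/(√2*√(-4) - 1) = 1/(√2*(2*I) - 1) = 1/(2*I*√2 - 1) = 1/(-1 + 2*I*√2)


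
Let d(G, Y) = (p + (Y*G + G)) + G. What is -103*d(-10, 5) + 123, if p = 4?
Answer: 6921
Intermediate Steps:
d(G, Y) = 4 + 2*G + G*Y (d(G, Y) = (4 + (Y*G + G)) + G = (4 + (G*Y + G)) + G = (4 + (G + G*Y)) + G = (4 + G + G*Y) + G = 4 + 2*G + G*Y)
-103*d(-10, 5) + 123 = -103*(4 + 2*(-10) - 10*5) + 123 = -103*(4 - 20 - 50) + 123 = -103*(-66) + 123 = 6798 + 123 = 6921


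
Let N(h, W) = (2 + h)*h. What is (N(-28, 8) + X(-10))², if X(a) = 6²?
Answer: 583696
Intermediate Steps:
N(h, W) = h*(2 + h)
X(a) = 36
(N(-28, 8) + X(-10))² = (-28*(2 - 28) + 36)² = (-28*(-26) + 36)² = (728 + 36)² = 764² = 583696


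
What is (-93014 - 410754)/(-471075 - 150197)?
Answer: 62971/77659 ≈ 0.81087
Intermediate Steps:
(-93014 - 410754)/(-471075 - 150197) = -503768/(-621272) = -503768*(-1/621272) = 62971/77659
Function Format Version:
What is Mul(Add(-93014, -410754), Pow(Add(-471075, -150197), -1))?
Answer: Rational(62971, 77659) ≈ 0.81087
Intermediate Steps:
Mul(Add(-93014, -410754), Pow(Add(-471075, -150197), -1)) = Mul(-503768, Pow(-621272, -1)) = Mul(-503768, Rational(-1, 621272)) = Rational(62971, 77659)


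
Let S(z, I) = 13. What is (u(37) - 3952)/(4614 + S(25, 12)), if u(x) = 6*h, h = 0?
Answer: -3952/4627 ≈ -0.85412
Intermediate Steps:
u(x) = 0 (u(x) = 6*0 = 0)
(u(37) - 3952)/(4614 + S(25, 12)) = (0 - 3952)/(4614 + 13) = -3952/4627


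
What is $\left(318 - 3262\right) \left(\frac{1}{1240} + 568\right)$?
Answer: $- \frac{259190128}{155} \approx -1.6722 \cdot 10^{6}$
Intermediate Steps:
$\left(318 - 3262\right) \left(\frac{1}{1240} + 568\right) = - 2944 \left(\frac{1}{1240} + 568\right) = \left(-2944\right) \frac{704321}{1240} = - \frac{259190128}{155}$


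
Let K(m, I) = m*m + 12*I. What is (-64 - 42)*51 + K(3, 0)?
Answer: -5397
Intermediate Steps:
K(m, I) = m² + 12*I
(-64 - 42)*51 + K(3, 0) = (-64 - 42)*51 + (3² + 12*0) = -106*51 + (9 + 0) = -5406 + 9 = -5397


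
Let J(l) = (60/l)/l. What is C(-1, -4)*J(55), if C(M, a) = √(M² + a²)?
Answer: 12*√17/605 ≈ 0.081781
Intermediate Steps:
J(l) = 60/l²
C(-1, -4)*J(55) = √((-1)² + (-4)²)*(60/55²) = √(1 + 16)*(60*(1/3025)) = √17*(12/605) = 12*√17/605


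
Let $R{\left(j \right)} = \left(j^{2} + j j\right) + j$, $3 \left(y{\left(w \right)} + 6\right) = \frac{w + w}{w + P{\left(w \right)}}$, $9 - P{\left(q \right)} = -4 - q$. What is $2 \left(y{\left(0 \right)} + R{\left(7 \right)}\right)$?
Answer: $198$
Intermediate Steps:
$P{\left(q \right)} = 13 + q$ ($P{\left(q \right)} = 9 - \left(-4 - q\right) = 9 + \left(4 + q\right) = 13 + q$)
$y{\left(w \right)} = -6 + \frac{2 w}{3 \left(13 + 2 w\right)}$ ($y{\left(w \right)} = -6 + \frac{\left(w + w\right) \frac{1}{w + \left(13 + w\right)}}{3} = -6 + \frac{2 w \frac{1}{13 + 2 w}}{3} = -6 + \frac{2 w}{3 \left(13 + 2 w\right)}$)
$R{\left(j \right)} = j + 2 j^{2}$ ($R{\left(j \right)} = \left(j^{2} + j^{2}\right) + j = 2 j^{2} + j = j + 2 j^{2}$)
$2 \left(y{\left(0 \right)} + R{\left(7 \right)}\right) = 2 \left(\frac{2 \left(-117 - 0\right)}{3 \left(13 + 2 \cdot 0\right)} + 7 \left(1 + 2 \cdot 7\right)\right) = 2 \left(\frac{2 \left(-117 + 0\right)}{3 \left(13 + 0\right)} + 7 \left(1 + 14\right)\right) = 2 \left(\frac{2}{3} \cdot \frac{1}{13} \left(-117\right) + 7 \cdot 15\right) = 2 \left(\frac{2}{3} \cdot \frac{1}{13} \left(-117\right) + 105\right) = 2 \left(-6 + 105\right) = 2 \cdot 99 = 198$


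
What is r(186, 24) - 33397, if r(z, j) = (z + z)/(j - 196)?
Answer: -1436164/43 ≈ -33399.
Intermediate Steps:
r(z, j) = 2*z/(-196 + j) (r(z, j) = (2*z)/(-196 + j) = 2*z/(-196 + j))
r(186, 24) - 33397 = 2*186/(-196 + 24) - 33397 = 2*186/(-172) - 33397 = 2*186*(-1/172) - 33397 = -93/43 - 33397 = -1436164/43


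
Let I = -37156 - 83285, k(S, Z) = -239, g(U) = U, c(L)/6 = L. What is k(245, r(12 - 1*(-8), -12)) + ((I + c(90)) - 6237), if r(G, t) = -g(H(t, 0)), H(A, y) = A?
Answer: -126377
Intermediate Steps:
c(L) = 6*L
r(G, t) = -t
I = -120441
k(245, r(12 - 1*(-8), -12)) + ((I + c(90)) - 6237) = -239 + ((-120441 + 6*90) - 6237) = -239 + ((-120441 + 540) - 6237) = -239 + (-119901 - 6237) = -239 - 126138 = -126377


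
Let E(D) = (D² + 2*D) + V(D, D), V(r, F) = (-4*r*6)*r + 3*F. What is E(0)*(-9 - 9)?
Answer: 0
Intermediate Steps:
V(r, F) = -24*r² + 3*F (V(r, F) = (-24*r)*r + 3*F = -24*r² + 3*F)
E(D) = -23*D² + 5*D (E(D) = (D² + 2*D) + (-24*D² + 3*D) = -23*D² + 5*D)
E(0)*(-9 - 9) = (0*(5 - 23*0))*(-9 - 9) = (0*(5 + 0))*(-18) = (0*5)*(-18) = 0*(-18) = 0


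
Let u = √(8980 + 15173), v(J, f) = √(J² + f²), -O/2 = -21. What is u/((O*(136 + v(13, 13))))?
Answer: -13*√48306/762636 + 34*√24153/190659 ≈ 0.023968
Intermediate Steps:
O = 42 (O = -2*(-21) = 42)
u = √24153 ≈ 155.41
u/((O*(136 + v(13, 13)))) = √24153/((42*(136 + √(13² + 13²)))) = √24153/((42*(136 + √(169 + 169)))) = √24153/((42*(136 + √338))) = √24153/((42*(136 + 13*√2))) = √24153/(5712 + 546*√2)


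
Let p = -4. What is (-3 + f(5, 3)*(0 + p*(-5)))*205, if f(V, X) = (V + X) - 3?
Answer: 19885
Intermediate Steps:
f(V, X) = -3 + V + X
(-3 + f(5, 3)*(0 + p*(-5)))*205 = (-3 + (-3 + 5 + 3)*(0 - 4*(-5)))*205 = (-3 + 5*(0 + 20))*205 = (-3 + 5*20)*205 = (-3 + 100)*205 = 97*205 = 19885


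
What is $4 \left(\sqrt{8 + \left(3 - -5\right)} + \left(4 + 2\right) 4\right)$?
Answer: $112$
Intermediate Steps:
$4 \left(\sqrt{8 + \left(3 - -5\right)} + \left(4 + 2\right) 4\right) = 4 \left(\sqrt{8 + \left(3 + 5\right)} + 6 \cdot 4\right) = 4 \left(\sqrt{8 + 8} + 24\right) = 4 \left(\sqrt{16} + 24\right) = 4 \left(4 + 24\right) = 4 \cdot 28 = 112$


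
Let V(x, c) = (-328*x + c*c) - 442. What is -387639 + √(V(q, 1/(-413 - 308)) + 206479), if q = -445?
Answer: -387639 + √182982472478/721 ≈ -3.8705e+5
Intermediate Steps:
V(x, c) = -442 + c² - 328*x (V(x, c) = (-328*x + c²) - 442 = (c² - 328*x) - 442 = -442 + c² - 328*x)
-387639 + √(V(q, 1/(-413 - 308)) + 206479) = -387639 + √((-442 + (1/(-413 - 308))² - 328*(-445)) + 206479) = -387639 + √((-442 + (1/(-721))² + 145960) + 206479) = -387639 + √((-442 + (-1/721)² + 145960) + 206479) = -387639 + √((-442 + 1/519841 + 145960) + 206479) = -387639 + √(75646222639/519841 + 206479) = -387639 + √(182982472478/519841) = -387639 + √182982472478/721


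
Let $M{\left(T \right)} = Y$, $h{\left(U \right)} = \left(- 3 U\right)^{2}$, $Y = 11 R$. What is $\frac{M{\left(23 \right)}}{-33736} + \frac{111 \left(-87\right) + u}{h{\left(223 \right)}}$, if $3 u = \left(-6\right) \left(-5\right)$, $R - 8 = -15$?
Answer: $- \frac{290988995}{15098917896} \approx -0.019272$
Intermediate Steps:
$R = -7$ ($R = 8 - 15 = -7$)
$Y = -77$ ($Y = 11 \left(-7\right) = -77$)
$u = 10$ ($u = \frac{\left(-6\right) \left(-5\right)}{3} = \frac{1}{3} \cdot 30 = 10$)
$h{\left(U \right)} = 9 U^{2}$
$M{\left(T \right)} = -77$
$\frac{M{\left(23 \right)}}{-33736} + \frac{111 \left(-87\right) + u}{h{\left(223 \right)}} = - \frac{77}{-33736} + \frac{111 \left(-87\right) + 10}{9 \cdot 223^{2}} = \left(-77\right) \left(- \frac{1}{33736}\right) + \frac{-9657 + 10}{9 \cdot 49729} = \frac{77}{33736} - \frac{9647}{447561} = - \frac{290988995}{15098917896}$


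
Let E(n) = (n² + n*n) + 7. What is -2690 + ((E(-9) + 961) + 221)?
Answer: -1339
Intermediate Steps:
E(n) = 7 + 2*n² (E(n) = (n² + n²) + 7 = 2*n² + 7 = 7 + 2*n²)
-2690 + ((E(-9) + 961) + 221) = -2690 + (((7 + 2*(-9)²) + 961) + 221) = -2690 + (((7 + 2*81) + 961) + 221) = -2690 + (((7 + 162) + 961) + 221) = -2690 + ((169 + 961) + 221) = -2690 + (1130 + 221) = -2690 + 1351 = -1339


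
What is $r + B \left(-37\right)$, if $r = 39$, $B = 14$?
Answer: $-479$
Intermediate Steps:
$r + B \left(-37\right) = 39 + 14 \left(-37\right) = 39 - 518 = -479$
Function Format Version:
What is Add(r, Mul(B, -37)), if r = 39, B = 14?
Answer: -479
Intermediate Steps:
Add(r, Mul(B, -37)) = Add(39, Mul(14, -37)) = Add(39, -518) = -479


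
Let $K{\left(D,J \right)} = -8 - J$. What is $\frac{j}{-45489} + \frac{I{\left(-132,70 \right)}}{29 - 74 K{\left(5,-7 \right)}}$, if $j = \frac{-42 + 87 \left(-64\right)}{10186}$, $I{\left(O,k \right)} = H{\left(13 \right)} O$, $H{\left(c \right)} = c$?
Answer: $- \frac{12047116049}{723108307} \approx -16.66$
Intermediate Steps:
$I{\left(O,k \right)} = 13 O$
$j = - \frac{255}{463}$ ($j = \left(-42 - 5568\right) \frac{1}{10186} = \left(-5610\right) \frac{1}{10186} = - \frac{255}{463} \approx -0.55076$)
$\frac{j}{-45489} + \frac{I{\left(-132,70 \right)}}{29 - 74 K{\left(5,-7 \right)}} = - \frac{255}{463 \left(-45489\right)} + \frac{13 \left(-132\right)}{29 - 74 \left(-8 - -7\right)} = \left(- \frac{255}{463}\right) \left(- \frac{1}{45489}\right) - \frac{1716}{29 - 74 \left(-8 + 7\right)} = \frac{85}{7020469} - \frac{1716}{29 - -74} = \frac{85}{7020469} - \frac{1716}{29 + 74} = \frac{85}{7020469} - \frac{1716}{103} = - \frac{12047116049}{723108307}$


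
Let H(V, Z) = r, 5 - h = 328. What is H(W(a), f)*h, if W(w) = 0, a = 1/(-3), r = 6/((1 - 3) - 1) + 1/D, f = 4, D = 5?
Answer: 2907/5 ≈ 581.40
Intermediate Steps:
r = -9/5 (r = 6/((1 - 3) - 1) + 1/5 = 6/(-2 - 1) + 1*(⅕) = 6/(-3) + ⅕ = 6*(-⅓) + ⅕ = -2 + ⅕ = -9/5 ≈ -1.8000)
h = -323 (h = 5 - 1*328 = 5 - 328 = -323)
a = -⅓ ≈ -0.33333
H(V, Z) = -9/5
H(W(a), f)*h = -9/5*(-323) = 2907/5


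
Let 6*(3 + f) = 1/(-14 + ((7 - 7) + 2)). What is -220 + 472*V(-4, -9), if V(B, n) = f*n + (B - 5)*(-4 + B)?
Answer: 46567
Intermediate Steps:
f = -217/72 (f = -3 + 1/(6*(-14 + ((7 - 7) + 2))) = -3 + 1/(6*(-14 + (0 + 2))) = -3 + 1/(6*(-14 + 2)) = -3 + (⅙)/(-12) = -3 + (⅙)*(-1/12) = -3 - 1/72 = -217/72 ≈ -3.0139)
V(B, n) = -217*n/72 + (-5 + B)*(-4 + B) (V(B, n) = -217*n/72 + (B - 5)*(-4 + B) = -217*n/72 + (-5 + B)*(-4 + B))
-220 + 472*V(-4, -9) = -220 + 472*(20 + (-4)² - 9*(-4) - 217/72*(-9)) = -220 + 472*(20 + 16 + 36 + 217/8) = -220 + 472*(793/8) = -220 + 46787 = 46567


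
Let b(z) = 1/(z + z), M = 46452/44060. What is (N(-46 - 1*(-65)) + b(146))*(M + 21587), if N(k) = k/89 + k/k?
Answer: 752018521925/28625782 ≈ 26271.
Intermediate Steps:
N(k) = 1 + k/89 (N(k) = k*(1/89) + 1 = k/89 + 1 = 1 + k/89)
M = 11613/11015 (M = 46452*(1/44060) = 11613/11015 ≈ 1.0543)
b(z) = 1/(2*z)
(N(-46 - 1*(-65)) + b(146))*(M + 21587) = ((1 + (-46 - 1*(-65))/89) + (1/2)/146)*(11613/11015 + 21587) = ((1 + (-46 + 65)/89) + (1/2)*(1/146))*(237792418/11015) = ((1 + (1/89)*19) + 1/292)*(237792418/11015) = ((1 + 19/89) + 1/292)*(237792418/11015) = (108/89 + 1/292)*(237792418/11015) = (31625/25988)*(237792418/11015) = 752018521925/28625782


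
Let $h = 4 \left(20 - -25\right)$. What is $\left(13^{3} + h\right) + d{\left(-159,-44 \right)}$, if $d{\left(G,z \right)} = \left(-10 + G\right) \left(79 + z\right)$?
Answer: $-3538$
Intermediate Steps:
$h = 180$ ($h = 4 \left(20 + 25\right) = 4 \cdot 45 = 180$)
$\left(13^{3} + h\right) + d{\left(-159,-44 \right)} = \left(13^{3} + 180\right) - 5915 = \left(2197 + 180\right) + \left(-790 + 440 - 12561 + 6996\right) = 2377 - 5915 = -3538$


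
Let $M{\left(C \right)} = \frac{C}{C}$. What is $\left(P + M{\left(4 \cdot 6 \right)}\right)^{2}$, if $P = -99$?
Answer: $9604$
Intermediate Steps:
$M{\left(C \right)} = 1$
$\left(P + M{\left(4 \cdot 6 \right)}\right)^{2} = \left(-99 + 1\right)^{2} = \left(-98\right)^{2} = 9604$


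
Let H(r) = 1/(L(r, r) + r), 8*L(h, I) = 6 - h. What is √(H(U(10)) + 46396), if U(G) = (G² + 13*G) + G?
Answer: 2*√8242818594/843 ≈ 215.40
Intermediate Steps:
L(h, I) = ¾ - h/8 (L(h, I) = (6 - h)/8 = ¾ - h/8)
U(G) = G² + 14*G
H(r) = 1/(¾ + 7*r/8) (H(r) = 1/((¾ - r/8) + r) = 1/(¾ + 7*r/8))
√(H(U(10)) + 46396) = √(8/(6 + 7*(10*(14 + 10))) + 46396) = √(8/(6 + 7*(10*24)) + 46396) = √(8/(6 + 7*240) + 46396) = √(8/(6 + 1680) + 46396) = √(8/1686 + 46396) = √(8*(1/1686) + 46396) = √(4/843 + 46396) = √(39111832/843) = 2*√8242818594/843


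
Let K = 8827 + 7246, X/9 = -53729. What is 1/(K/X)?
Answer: -483561/16073 ≈ -30.085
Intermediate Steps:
X = -483561 (X = 9*(-53729) = -483561)
K = 16073
1/(K/X) = 1/(16073/(-483561)) = 1/(16073*(-1/483561)) = 1/(-16073/483561) = -483561/16073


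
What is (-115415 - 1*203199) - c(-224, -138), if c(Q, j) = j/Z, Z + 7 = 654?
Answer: -206143120/647 ≈ -3.1861e+5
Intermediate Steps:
Z = 647 (Z = -7 + 654 = 647)
c(Q, j) = j/647
(-115415 - 1*203199) - c(-224, -138) = (-115415 - 1*203199) - (-138)/647 = (-115415 - 203199) - 1*(-138/647) = -318614 + 138/647 = -206143120/647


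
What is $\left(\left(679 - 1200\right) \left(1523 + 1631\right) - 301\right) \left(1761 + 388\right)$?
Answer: $-3531956715$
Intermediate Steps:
$\left(\left(679 - 1200\right) \left(1523 + 1631\right) - 301\right) \left(1761 + 388\right) = \left(\left(-521\right) 3154 - 301\right) 2149 = \left(-1643234 - 301\right) 2149 = \left(-1643535\right) 2149 = -3531956715$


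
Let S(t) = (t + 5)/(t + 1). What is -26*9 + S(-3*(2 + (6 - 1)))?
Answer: -1166/5 ≈ -233.20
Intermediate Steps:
S(t) = (5 + t)/(1 + t)
-26*9 + S(-3*(2 + (6 - 1))) = -26*9 + (5 - 3*(2 + (6 - 1)))/(1 - 3*(2 + (6 - 1))) = -234 + (5 - 3*(2 + 5))/(1 - 3*(2 + 5)) = -234 + (5 - 3*7)/(1 - 3*7) = -234 + (5 - 21)/(1 - 21) = -234 - 16/(-20) = -234 - 1/20*(-16) = -234 + 4/5 = -1166/5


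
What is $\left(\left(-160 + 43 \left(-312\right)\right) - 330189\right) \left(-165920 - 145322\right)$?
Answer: $106994106130$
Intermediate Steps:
$\left(\left(-160 + 43 \left(-312\right)\right) - 330189\right) \left(-165920 - 145322\right) = \left(\left(-160 - 13416\right) - 330189\right) \left(-311242\right) = \left(-13576 - 330189\right) \left(-311242\right) = \left(-343765\right) \left(-311242\right) = 106994106130$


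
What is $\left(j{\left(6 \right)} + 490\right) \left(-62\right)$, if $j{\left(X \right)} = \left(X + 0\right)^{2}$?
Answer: $-32612$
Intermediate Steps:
$j{\left(X \right)} = X^{2}$
$\left(j{\left(6 \right)} + 490\right) \left(-62\right) = \left(6^{2} + 490\right) \left(-62\right) = \left(36 + 490\right) \left(-62\right) = 526 \left(-62\right) = -32612$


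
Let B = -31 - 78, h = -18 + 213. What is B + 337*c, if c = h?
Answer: 65606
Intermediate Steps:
h = 195
B = -109
c = 195
B + 337*c = -109 + 337*195 = -109 + 65715 = 65606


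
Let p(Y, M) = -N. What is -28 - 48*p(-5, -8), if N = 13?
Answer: 596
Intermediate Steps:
p(Y, M) = -13 (p(Y, M) = -1*13 = -13)
-28 - 48*p(-5, -8) = -28 - 48*(-13) = -28 + 624 = 596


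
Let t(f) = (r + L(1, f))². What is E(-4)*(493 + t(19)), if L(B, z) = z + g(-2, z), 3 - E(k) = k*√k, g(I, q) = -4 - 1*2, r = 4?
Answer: 2346 + 6256*I ≈ 2346.0 + 6256.0*I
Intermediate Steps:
g(I, q) = -6 (g(I, q) = -4 - 2 = -6)
E(k) = 3 - k^(3/2) (E(k) = 3 - k*√k = 3 - k^(3/2))
L(B, z) = -6 + z (L(B, z) = z - 6 = -6 + z)
t(f) = (-2 + f)² (t(f) = (4 + (-6 + f))² = (-2 + f)²)
E(-4)*(493 + t(19)) = (3 - (-4)^(3/2))*(493 + (-2 + 19)²) = (3 - (-8)*I)*(493 + 17²) = (3 + 8*I)*(493 + 289) = (3 + 8*I)*782 = 2346 + 6256*I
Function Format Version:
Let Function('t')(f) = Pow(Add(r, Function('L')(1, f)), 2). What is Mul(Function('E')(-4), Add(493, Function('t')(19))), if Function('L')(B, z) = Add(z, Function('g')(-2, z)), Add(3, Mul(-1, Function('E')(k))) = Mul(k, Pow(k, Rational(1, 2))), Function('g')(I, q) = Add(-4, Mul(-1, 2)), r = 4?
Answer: Add(2346, Mul(6256, I)) ≈ Add(2346.0, Mul(6256.0, I))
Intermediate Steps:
Function('g')(I, q) = -6 (Function('g')(I, q) = Add(-4, -2) = -6)
Function('E')(k) = Add(3, Mul(-1, Pow(k, Rational(3, 2)))) (Function('E')(k) = Add(3, Mul(-1, Mul(k, Pow(k, Rational(1, 2))))) = Add(3, Mul(-1, Pow(k, Rational(3, 2)))))
Function('L')(B, z) = Add(-6, z) (Function('L')(B, z) = Add(z, -6) = Add(-6, z))
Function('t')(f) = Pow(Add(-2, f), 2) (Function('t')(f) = Pow(Add(4, Add(-6, f)), 2) = Pow(Add(-2, f), 2))
Mul(Function('E')(-4), Add(493, Function('t')(19))) = Mul(Add(3, Mul(-1, Pow(-4, Rational(3, 2)))), Add(493, Pow(Add(-2, 19), 2))) = Mul(Add(3, Mul(-1, Mul(-8, I))), Add(493, Pow(17, 2))) = Mul(Add(3, Mul(8, I)), Add(493, 289)) = Mul(Add(3, Mul(8, I)), 782) = Add(2346, Mul(6256, I))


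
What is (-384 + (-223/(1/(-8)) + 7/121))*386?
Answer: 65391102/121 ≈ 5.4042e+5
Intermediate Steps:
(-384 + (-223/(1/(-8)) + 7/121))*386 = (-384 + (-223/(-1/8) + 7*(1/121)))*386 = (-384 + (-223*(-8) + 7/121))*386 = (-384 + (1784 + 7/121))*386 = (-384 + 215871/121)*386 = (169407/121)*386 = 65391102/121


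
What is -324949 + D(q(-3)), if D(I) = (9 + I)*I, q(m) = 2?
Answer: -324927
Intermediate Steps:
D(I) = I*(9 + I)
-324949 + D(q(-3)) = -324949 + 2*(9 + 2) = -324949 + 2*11 = -324949 + 22 = -324927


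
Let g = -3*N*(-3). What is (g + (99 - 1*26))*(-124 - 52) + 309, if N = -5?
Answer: -4619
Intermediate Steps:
g = -45 (g = -3*(-5)*(-3) = 15*(-3) = -45)
(g + (99 - 1*26))*(-124 - 52) + 309 = (-45 + (99 - 1*26))*(-124 - 52) + 309 = (-45 + (99 - 26))*(-176) + 309 = (-45 + 73)*(-176) + 309 = 28*(-176) + 309 = -4928 + 309 = -4619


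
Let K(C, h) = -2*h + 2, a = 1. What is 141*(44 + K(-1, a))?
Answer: 6204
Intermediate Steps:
K(C, h) = 2 - 2*h
141*(44 + K(-1, a)) = 141*(44 + (2 - 2*1)) = 141*(44 + (2 - 2)) = 141*(44 + 0) = 141*44 = 6204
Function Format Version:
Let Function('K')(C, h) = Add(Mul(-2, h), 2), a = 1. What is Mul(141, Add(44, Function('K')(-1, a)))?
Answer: 6204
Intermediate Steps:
Function('K')(C, h) = Add(2, Mul(-2, h))
Mul(141, Add(44, Function('K')(-1, a))) = Mul(141, Add(44, Add(2, Mul(-2, 1)))) = Mul(141, Add(44, Add(2, -2))) = Mul(141, Add(44, 0)) = Mul(141, 44) = 6204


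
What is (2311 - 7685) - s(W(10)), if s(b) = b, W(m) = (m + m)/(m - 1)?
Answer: -48386/9 ≈ -5376.2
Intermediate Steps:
W(m) = 2*m/(-1 + m) (W(m) = (2*m)/(-1 + m) = 2*m/(-1 + m))
(2311 - 7685) - s(W(10)) = (2311 - 7685) - 2*10/(-1 + 10) = -5374 - 2*10/9 = -5374 - 1*20/9 = -5374 - 20/9 = -48386/9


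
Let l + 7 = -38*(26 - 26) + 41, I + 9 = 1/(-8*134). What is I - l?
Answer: -46097/1072 ≈ -43.001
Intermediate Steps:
I = -9649/1072 (I = -9 + 1/(-8*134) = -9 + 1/(-1072) = -9 - 1/1072 = -9649/1072 ≈ -9.0009)
l = 34 (l = -7 + (-38*(26 - 26) + 41) = -7 + (-38*0 + 41) = -7 + (0 + 41) = -7 + 41 = 34)
I - l = -9649/1072 - 1*34 = -9649/1072 - 34 = -46097/1072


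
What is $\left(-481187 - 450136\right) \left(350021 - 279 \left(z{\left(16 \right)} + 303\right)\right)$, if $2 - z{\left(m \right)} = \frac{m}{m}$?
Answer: $-246991516215$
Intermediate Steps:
$z{\left(m \right)} = 1$ ($z{\left(m \right)} = 2 - \frac{m}{m} = 2 - 1 = 1$)
$\left(-481187 - 450136\right) \left(350021 - 279 \left(z{\left(16 \right)} + 303\right)\right) = \left(-481187 - 450136\right) \left(350021 - 279 \left(1 + 303\right)\right) = - 931323 \left(350021 - 84816\right) = \left(-931323\right) 265205 = -246991516215$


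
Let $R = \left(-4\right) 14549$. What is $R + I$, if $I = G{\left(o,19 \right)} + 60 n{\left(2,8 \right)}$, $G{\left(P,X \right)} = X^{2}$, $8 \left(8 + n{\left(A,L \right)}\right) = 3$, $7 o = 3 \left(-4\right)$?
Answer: $- \frac{116585}{2} \approx -58293.0$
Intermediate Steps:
$o = - \frac{12}{7}$ ($o = \frac{3 \left(-4\right)}{7} = \frac{1}{7} \left(-12\right) = - \frac{12}{7} \approx -1.7143$)
$n{\left(A,L \right)} = - \frac{61}{8}$ ($n{\left(A,L \right)} = -8 + \frac{1}{8} \cdot 3 = -8 + \frac{3}{8} = - \frac{61}{8}$)
$I = - \frac{193}{2}$ ($I = 19^{2} + 60 \left(- \frac{61}{8}\right) = 361 - \frac{915}{2} = - \frac{193}{2} \approx -96.5$)
$R = -58196$
$R + I = -58196 - \frac{193}{2} = - \frac{116585}{2}$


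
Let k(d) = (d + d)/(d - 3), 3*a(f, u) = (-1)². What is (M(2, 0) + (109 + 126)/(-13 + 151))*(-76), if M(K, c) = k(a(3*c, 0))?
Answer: -7619/69 ≈ -110.42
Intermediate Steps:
a(f, u) = ⅓ (a(f, u) = (⅓)*(-1)² = (⅓)*1 = ⅓)
k(d) = 2*d/(-3 + d) (k(d) = (2*d)/(-3 + d) = 2*d/(-3 + d))
M(K, c) = -¼ (M(K, c) = 2*(⅓)/(-3 + ⅓) = 2*(⅓)/(-8/3) = 2*(⅓)*(-3/8) = -¼)
(M(2, 0) + (109 + 126)/(-13 + 151))*(-76) = (-¼ + (109 + 126)/(-13 + 151))*(-76) = (-¼ + 235/138)*(-76) = (401/276)*(-76) = -7619/69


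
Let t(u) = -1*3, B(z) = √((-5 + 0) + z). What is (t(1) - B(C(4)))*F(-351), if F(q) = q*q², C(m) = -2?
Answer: 129730653 + 43243551*I*√7 ≈ 1.2973e+8 + 1.1441e+8*I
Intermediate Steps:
F(q) = q³
B(z) = √(-5 + z)
t(u) = -3
(t(1) - B(C(4)))*F(-351) = (-3 - √(-5 - 2))*(-351)³ = (-3 - √(-7))*(-43243551) = (-3 - I*√7)*(-43243551) = 129730653 + 43243551*I*√7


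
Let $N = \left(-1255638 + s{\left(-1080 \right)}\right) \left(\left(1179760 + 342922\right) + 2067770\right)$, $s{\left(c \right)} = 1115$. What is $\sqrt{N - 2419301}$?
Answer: $i \sqrt{4504307033697} \approx 2.1223 \cdot 10^{6} i$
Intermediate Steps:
$N = -4504304614396$ ($N = \left(-1255638 + 1115\right) \left(\left(1179760 + 342922\right) + 2067770\right) = - 1254523 \left(1522682 + 2067770\right) = \left(-1254523\right) 3590452 = -4504304614396$)
$\sqrt{N - 2419301} = \sqrt{-4504304614396 - 2419301} = \sqrt{-4504307033697} = i \sqrt{4504307033697}$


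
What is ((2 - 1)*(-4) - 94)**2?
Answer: 9604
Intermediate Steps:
((2 - 1)*(-4) - 94)**2 = (1*(-4) - 94)**2 = (-4 - 94)**2 = (-98)**2 = 9604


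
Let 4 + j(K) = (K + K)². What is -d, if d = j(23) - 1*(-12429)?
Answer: -14541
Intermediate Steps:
j(K) = -4 + 4*K² (j(K) = -4 + (K + K)² = -4 + (2*K)² = -4 + 4*K²)
d = 14541 (d = (-4 + 4*23²) - 1*(-12429) = (-4 + 4*529) + 12429 = (-4 + 2116) + 12429 = 2112 + 12429 = 14541)
-d = -1*14541 = -14541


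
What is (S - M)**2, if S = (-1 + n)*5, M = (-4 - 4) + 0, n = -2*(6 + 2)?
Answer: 5929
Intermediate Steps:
n = -16 (n = -2*8 = -16)
M = -8 (M = -8 + 0 = -8)
S = -85 (S = (-1 - 16)*5 = -17*5 = -85)
(S - M)**2 = (-85 - 1*(-8))**2 = (-85 + 8)**2 = (-77)**2 = 5929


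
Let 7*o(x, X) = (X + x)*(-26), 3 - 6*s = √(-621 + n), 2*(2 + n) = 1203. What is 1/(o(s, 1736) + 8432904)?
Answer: 7432132554/62626524149924005 - 273*I*√86/62626524149924005 ≈ 1.1867e-7 - 4.0425e-14*I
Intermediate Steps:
n = 1199/2 (n = -2 + (½)*1203 = -2 + 1203/2 = 1199/2 ≈ 599.50)
s = ½ - I*√86/12 (s = ½ - √(-621 + 1199/2)/6 = ½ - I*√86/12 ≈ 0.5 - 0.7728*I)
o(x, X) = -26*X/7 - 26*x/7 (o(x, X) = ((X + x)*(-26))/7 = (-26*X - 26*x)/7 = -26*X/7 - 26*x/7)
1/(o(s, 1736) + 8432904) = 1/((-26/7*1736 - 26*(½ - I*√86/12)/7) + 8432904) = 1/((-6448 + (-13/7 + 13*I*√86/42)) + 8432904) = 1/((-45149/7 + 13*I*√86/42) + 8432904) = 1/(58985179/7 + 13*I*√86/42)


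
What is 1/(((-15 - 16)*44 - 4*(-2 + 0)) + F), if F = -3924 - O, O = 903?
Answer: -1/6183 ≈ -0.00016173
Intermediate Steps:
F = -4827 (F = -3924 - 1*903 = -3924 - 903 = -4827)
1/(((-15 - 16)*44 - 4*(-2 + 0)) + F) = 1/(((-15 - 16)*44 - 4*(-2 + 0)) - 4827) = 1/((-31*44 - 4*(-2)) - 4827) = 1/((-1364 + 8) - 4827) = 1/(-1356 - 4827) = 1/(-6183) = -1/6183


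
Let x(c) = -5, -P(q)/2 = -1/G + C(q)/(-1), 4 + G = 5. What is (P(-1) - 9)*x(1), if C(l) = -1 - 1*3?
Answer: 75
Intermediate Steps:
G = 1 (G = -4 + 5 = 1)
C(l) = -4 (C(l) = -1 - 3 = -4)
P(q) = -6 (P(q) = -2*(-1/1 - 4/(-1)) = -2*(-1*1 - 4*(-1)) = -2*(-1 + 4) = -2*3 = -6)
(P(-1) - 9)*x(1) = (-6 - 9)*(-5) = -15*(-5) = 75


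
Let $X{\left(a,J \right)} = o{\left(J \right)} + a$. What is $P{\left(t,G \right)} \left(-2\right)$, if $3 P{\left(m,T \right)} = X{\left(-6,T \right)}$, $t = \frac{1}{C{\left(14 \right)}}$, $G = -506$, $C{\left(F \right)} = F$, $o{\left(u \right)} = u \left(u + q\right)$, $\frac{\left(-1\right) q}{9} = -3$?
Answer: $- \frac{484736}{3} \approx -1.6158 \cdot 10^{5}$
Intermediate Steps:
$q = 27$ ($q = \left(-9\right) \left(-3\right) = 27$)
$o{\left(u \right)} = u \left(27 + u\right)$ ($o{\left(u \right)} = u \left(u + 27\right) = u \left(27 + u\right)$)
$X{\left(a,J \right)} = a + J \left(27 + J\right)$ ($X{\left(a,J \right)} = J \left(27 + J\right) + a = a + J \left(27 + J\right)$)
$t = \frac{1}{14} \approx 0.071429$
$P{\left(m,T \right)} = -2 + \frac{T \left(27 + T\right)}{3}$ ($P{\left(m,T \right)} = \frac{-6 + T \left(27 + T\right)}{3} = -2 + \frac{T \left(27 + T\right)}{3}$)
$P{\left(t,G \right)} \left(-2\right) = \left(-2 + \frac{1}{3} \left(-506\right) \left(27 - 506\right)\right) \left(-2\right) = \left(-2 + \frac{1}{3} \left(-506\right) \left(-479\right)\right) \left(-2\right) = \left(-2 + \frac{242374}{3}\right) \left(-2\right) = \frac{242368}{3} \left(-2\right) = - \frac{484736}{3}$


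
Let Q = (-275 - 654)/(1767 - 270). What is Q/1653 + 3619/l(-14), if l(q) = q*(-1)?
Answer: 1279335839/4949082 ≈ 258.50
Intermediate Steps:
l(q) = -q
Q = -929/1497 ≈ -0.62057
Q/1653 + 3619/l(-14) = -929/1497/1653 + 3619/((-1*(-14))) = -929/1497*1/1653 + 3619/14 = -929/2474541 + 3619*(1/14) = -929/2474541 + 517/2 = 1279335839/4949082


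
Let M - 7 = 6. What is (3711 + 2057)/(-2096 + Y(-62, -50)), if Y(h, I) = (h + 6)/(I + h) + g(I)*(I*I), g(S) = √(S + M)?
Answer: -48347376/942564481 - 57680000*I*√37/942564481 ≈ -0.051293 - 0.37223*I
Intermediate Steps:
M = 13 (M = 7 + 6 = 13)
g(S) = √(13 + S) (g(S) = √(S + 13) = √(13 + S))
Y(h, I) = I²*√(13 + I) + (6 + h)/(I + h) (Y(h, I) = (h + 6)/(I + h) + √(13 + I)*(I*I) = (6 + h)/(I + h) + √(13 + I)*I² = (6 + h)/(I + h) + I²*√(13 + I) = I²*√(13 + I) + (6 + h)/(I + h))
(3711 + 2057)/(-2096 + Y(-62, -50)) = (3711 + 2057)/(-2096 + (6 - 62 + (-50)³*√(13 - 50) - 62*(-50)²*√(13 - 50))/(-50 - 62)) = 5768/(-2096 + (6 - 62 - 125000*I*√37 - 62*2500*√(-37))/(-112)) = 5768/(-2096 - (6 - 62 - 125000*I*√37 - 62*2500*I*√37)/112) = 5768/(-2096 - (6 - 62 - 125000*I*√37 - 155000*I*√37)/112) = 5768/(-2096 - (-56 - 280000*I*√37)/112) = 5768/(-2096 + (½ + 2500*I*√37)) = 5768/(-4191/2 + 2500*I*√37)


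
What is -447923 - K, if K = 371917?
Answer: -819840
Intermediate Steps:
-447923 - K = -447923 - 1*371917 = -447923 - 371917 = -819840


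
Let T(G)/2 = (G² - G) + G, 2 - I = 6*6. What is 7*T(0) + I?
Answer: -34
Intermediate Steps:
I = -34 (I = 2 - 6*6 = 2 - 1*36 = 2 - 36 = -34)
T(G) = 2*G² (T(G) = 2*((G² - G) + G) = 2*G²)
7*T(0) + I = 7*(2*0²) - 34 = 7*(2*0) - 34 = 7*0 - 34 = 0 - 34 = -34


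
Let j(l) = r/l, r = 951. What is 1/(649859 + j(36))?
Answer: 12/7798625 ≈ 1.5387e-6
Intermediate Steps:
j(l) = 951/l
1/(649859 + j(36)) = 1/(649859 + 951/36) = 1/(649859 + 951*(1/36)) = 1/(649859 + 317/12) = 1/(7798625/12) = 12/7798625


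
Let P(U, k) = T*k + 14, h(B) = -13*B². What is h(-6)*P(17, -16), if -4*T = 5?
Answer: -15912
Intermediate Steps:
T = -5/4 (T = -¼*5 = -5/4 ≈ -1.2500)
P(U, k) = 14 - 5*k/4 (P(U, k) = -5*k/4 + 14 = 14 - 5*k/4)
h(-6)*P(17, -16) = (-13*(-6)²)*(14 - 5/4*(-16)) = (-13*36)*(14 + 20) = -468*34 = -15912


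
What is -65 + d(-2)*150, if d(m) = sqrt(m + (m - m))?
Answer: -65 + 150*I*sqrt(2) ≈ -65.0 + 212.13*I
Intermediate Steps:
d(m) = sqrt(m) (d(m) = sqrt(m + 0) = sqrt(m))
-65 + d(-2)*150 = -65 + sqrt(-2)*150 = -65 + (I*sqrt(2))*150 = -65 + 150*I*sqrt(2)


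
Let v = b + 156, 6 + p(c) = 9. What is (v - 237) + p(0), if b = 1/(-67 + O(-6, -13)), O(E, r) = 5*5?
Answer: -3277/42 ≈ -78.024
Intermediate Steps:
O(E, r) = 25
p(c) = 3 (p(c) = -6 + 9 = 3)
b = -1/42 (b = 1/(-67 + 25) = 1/(-42) = -1/42 ≈ -0.023810)
v = 6551/42 (v = -1/42 + 156 = 6551/42 ≈ 155.98)
(v - 237) + p(0) = (6551/42 - 237) + 3 = -3403/42 + 3 = -3277/42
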